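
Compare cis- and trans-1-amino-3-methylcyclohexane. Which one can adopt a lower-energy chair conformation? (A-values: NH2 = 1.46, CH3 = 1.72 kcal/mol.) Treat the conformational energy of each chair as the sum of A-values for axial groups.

At 1,3 positions (parity same): cis → (e,e or a,a); trans → (a,e or e,a).
Best chair for cis: E = 0.00 kcal/mol; best chair for trans: E = 1.46 kcal/mol.
The cis isomer is lower by 1.46 kcal/mol.

cis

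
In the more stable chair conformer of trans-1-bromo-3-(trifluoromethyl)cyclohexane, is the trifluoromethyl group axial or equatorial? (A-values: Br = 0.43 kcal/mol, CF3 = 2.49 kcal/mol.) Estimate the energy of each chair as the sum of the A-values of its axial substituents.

equatorial

C1 and C3 have the same parity, so for the trans isomer the two substituents are one axial and one equatorial in each chair.
Chair I (bromo axial, trifluoromethyl equatorial): E = 0.43 kcal/mol.
Chair II (bromo equatorial, trifluoromethyl axial): E = 2.49 kcal/mol.
Chair I is the more stable (lower-energy) conformer, and in that chair the trifluoromethyl group is equatorial.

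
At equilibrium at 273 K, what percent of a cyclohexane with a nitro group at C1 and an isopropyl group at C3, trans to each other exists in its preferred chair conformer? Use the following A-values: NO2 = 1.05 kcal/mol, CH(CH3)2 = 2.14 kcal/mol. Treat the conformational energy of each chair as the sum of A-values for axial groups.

88.2%

C1 and C3 have the same parity, so for the trans isomer the two substituents are one axial and one equatorial in each chair.
Chair I (nitro axial, isopropyl equatorial): E = 1.05 kcal/mol; chair II (nitro equatorial, isopropyl axial): E = 2.14 kcal/mol.
ΔG = 1.09 kcal/mol between the two chairs.
K = exp(ΔG/RT) with R = 1.987×10⁻³ kcal mol⁻¹ K⁻¹ and T = 273 K gives K ≈ 7.46.
Fraction in the lower-energy chair = K/(K+1) = 88.2%.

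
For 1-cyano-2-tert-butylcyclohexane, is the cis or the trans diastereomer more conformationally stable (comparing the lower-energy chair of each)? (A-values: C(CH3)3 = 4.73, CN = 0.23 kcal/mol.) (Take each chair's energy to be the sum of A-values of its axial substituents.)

trans

At 1,2 positions (parity opposite): cis → (a,e or e,a); trans → (e,e or a,a).
Best chair for cis: E = 0.23 kcal/mol; best chair for trans: E = 0.00 kcal/mol.
The trans isomer is lower by 0.23 kcal/mol.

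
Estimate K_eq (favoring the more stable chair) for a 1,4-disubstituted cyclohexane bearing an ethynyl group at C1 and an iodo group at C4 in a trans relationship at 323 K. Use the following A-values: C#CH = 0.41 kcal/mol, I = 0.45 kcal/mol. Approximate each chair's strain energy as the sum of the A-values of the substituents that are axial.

C1 and C4 have opposite parity, so for the trans isomer the two substituents are e,e in one chair and a,a in the other.
Chair I (ethynyl axial, iodo axial): E = 0.86 kcal/mol; chair II (ethynyl equatorial, iodo equatorial): E = 0.00 kcal/mol.
ΔG = 0.86 kcal/mol between the two chairs.
K = exp(ΔG/RT) with R = 1.987×10⁻³ kcal mol⁻¹ K⁻¹ and T = 323 K gives K ≈ 3.82.

K ≈ 3.82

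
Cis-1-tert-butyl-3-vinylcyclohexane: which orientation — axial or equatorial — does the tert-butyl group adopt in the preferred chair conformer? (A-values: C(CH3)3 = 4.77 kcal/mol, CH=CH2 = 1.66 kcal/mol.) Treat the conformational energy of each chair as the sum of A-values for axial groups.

C1 and C3 have the same parity, so for the cis isomer the two substituents are e,e in one chair and a,a in the other.
Chair I (tert-butyl axial, vinyl axial): E = 6.43 kcal/mol.
Chair II (tert-butyl equatorial, vinyl equatorial): E = 0.00 kcal/mol.
Chair II is the more stable (lower-energy) conformer, and in that chair the tert-butyl group is equatorial.

equatorial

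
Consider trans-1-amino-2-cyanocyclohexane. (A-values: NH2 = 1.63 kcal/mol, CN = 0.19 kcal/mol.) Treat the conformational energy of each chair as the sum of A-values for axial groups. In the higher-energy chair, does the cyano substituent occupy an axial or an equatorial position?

C1 and C2 have opposite parity, so for the trans isomer the two substituents are e,e in one chair and a,a in the other.
Chair I (amino axial, cyano axial): E = 1.82 kcal/mol.
Chair II (amino equatorial, cyano equatorial): E = 0.00 kcal/mol.
Chair I is the less stable (higher-energy) conformer, and in that chair the cyano group is axial.

axial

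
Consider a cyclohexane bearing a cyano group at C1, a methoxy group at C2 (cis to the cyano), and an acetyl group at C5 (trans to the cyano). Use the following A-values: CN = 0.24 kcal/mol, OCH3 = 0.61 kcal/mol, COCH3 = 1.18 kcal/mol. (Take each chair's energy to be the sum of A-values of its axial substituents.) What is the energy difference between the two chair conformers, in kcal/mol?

Chair I (cyano axial, methoxy equatorial, acetyl equatorial): E = 0.24 kcal/mol.
Chair II (cyano equatorial, methoxy axial, acetyl axial): E = 1.79 kcal/mol.
ΔE = 1.79 − 0.24 = 1.55 kcal/mol; chair I is more stable.

1.55 kcal/mol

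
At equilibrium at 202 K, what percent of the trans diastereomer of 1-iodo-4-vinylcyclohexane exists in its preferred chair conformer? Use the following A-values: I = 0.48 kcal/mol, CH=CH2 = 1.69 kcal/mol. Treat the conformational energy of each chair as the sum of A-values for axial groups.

C1 and C4 have opposite parity, so for the trans isomer the two substituents are e,e in one chair and a,a in the other.
Chair I (iodo axial, vinyl axial): E = 2.17 kcal/mol; chair II (iodo equatorial, vinyl equatorial): E = 0.00 kcal/mol.
ΔG = 2.17 kcal/mol between the two chairs.
K = exp(ΔG/RT) with R = 1.987×10⁻³ kcal mol⁻¹ K⁻¹ and T = 202 K gives K ≈ 223.
Fraction in the lower-energy chair = K/(K+1) = 99.6%.

99.6%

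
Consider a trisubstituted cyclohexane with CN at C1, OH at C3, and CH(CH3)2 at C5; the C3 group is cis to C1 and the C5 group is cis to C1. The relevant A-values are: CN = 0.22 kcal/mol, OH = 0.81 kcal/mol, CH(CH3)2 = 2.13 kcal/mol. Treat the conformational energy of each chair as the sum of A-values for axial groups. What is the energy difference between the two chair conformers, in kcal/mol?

3.16 kcal/mol

Chair I (cyano axial, hydroxyl axial, isopropyl axial): E = 3.16 kcal/mol.
Chair II (cyano equatorial, hydroxyl equatorial, isopropyl equatorial): E = 0.00 kcal/mol.
ΔE = 3.16 − 0.00 = 3.16 kcal/mol; chair II is more stable.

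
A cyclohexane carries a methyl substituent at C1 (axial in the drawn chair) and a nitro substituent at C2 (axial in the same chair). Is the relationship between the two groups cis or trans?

C1 and C2 have opposite parity, so their axial bonds point in opposite directions.
With opposite-parity carbons, two substituents on the same face are one axial and one equatorial; opposite faces give both axial or both equatorial.
Here the groups are axial/axial → opposite face → trans.

trans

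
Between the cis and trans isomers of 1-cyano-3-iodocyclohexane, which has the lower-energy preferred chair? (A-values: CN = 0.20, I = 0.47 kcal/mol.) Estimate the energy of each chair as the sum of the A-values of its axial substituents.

cis

At 1,3 positions (parity same): cis → (e,e or a,a); trans → (a,e or e,a).
Best chair for cis: E = 0.00 kcal/mol; best chair for trans: E = 0.20 kcal/mol.
The cis isomer is lower by 0.20 kcal/mol.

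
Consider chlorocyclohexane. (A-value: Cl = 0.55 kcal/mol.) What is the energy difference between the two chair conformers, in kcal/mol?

A monosubstituted cyclohexane has one chair with the chloro group axial (E = A = 0.55 kcal/mol) and one with it equatorial (E = 0).
ΔE = 0.55 − 0 = 0.55 kcal/mol.

0.55 kcal/mol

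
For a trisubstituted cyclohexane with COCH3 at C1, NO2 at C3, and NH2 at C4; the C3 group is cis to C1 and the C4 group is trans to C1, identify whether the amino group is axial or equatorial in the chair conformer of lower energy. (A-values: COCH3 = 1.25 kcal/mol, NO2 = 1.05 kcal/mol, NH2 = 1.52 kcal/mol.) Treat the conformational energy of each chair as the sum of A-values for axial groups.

equatorial

Chair I (acetyl axial, nitro axial, amino axial): E = 3.82 kcal/mol.
Chair II (acetyl equatorial, nitro equatorial, amino equatorial): E = 0.00 kcal/mol.
Chair II is the more stable (lower-energy) conformer, and in that chair the amino group is equatorial.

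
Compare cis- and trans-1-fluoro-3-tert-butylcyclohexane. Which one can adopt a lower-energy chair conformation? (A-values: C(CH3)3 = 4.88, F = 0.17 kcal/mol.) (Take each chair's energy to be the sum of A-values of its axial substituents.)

At 1,3 positions (parity same): cis → (e,e or a,a); trans → (a,e or e,a).
Best chair for cis: E = 0.00 kcal/mol; best chair for trans: E = 0.17 kcal/mol.
The cis isomer is lower by 0.17 kcal/mol.

cis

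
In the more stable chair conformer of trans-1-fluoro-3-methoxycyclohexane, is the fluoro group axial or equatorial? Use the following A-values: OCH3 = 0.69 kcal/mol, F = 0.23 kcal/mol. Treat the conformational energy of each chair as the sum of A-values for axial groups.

C1 and C3 have the same parity, so for the trans isomer the two substituents are one axial and one equatorial in each chair.
Chair I (methoxy axial, fluoro equatorial): E = 0.69 kcal/mol.
Chair II (methoxy equatorial, fluoro axial): E = 0.23 kcal/mol.
Chair II is the more stable (lower-energy) conformer, and in that chair the fluoro group is axial.

axial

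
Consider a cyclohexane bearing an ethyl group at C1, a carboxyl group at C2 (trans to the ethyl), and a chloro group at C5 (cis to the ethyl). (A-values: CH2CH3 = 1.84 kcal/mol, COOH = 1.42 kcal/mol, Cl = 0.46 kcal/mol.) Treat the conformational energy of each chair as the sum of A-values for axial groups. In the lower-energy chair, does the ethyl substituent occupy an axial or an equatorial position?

equatorial

Chair I (ethyl axial, carboxyl axial, chloro axial): E = 3.72 kcal/mol.
Chair II (ethyl equatorial, carboxyl equatorial, chloro equatorial): E = 0.00 kcal/mol.
Chair II is the more stable (lower-energy) conformer, and in that chair the ethyl group is equatorial.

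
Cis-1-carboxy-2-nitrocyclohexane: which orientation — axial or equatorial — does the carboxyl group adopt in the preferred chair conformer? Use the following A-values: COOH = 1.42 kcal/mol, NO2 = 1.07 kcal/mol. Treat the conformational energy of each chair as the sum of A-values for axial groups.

C1 and C2 have opposite parity, so for the cis isomer the two substituents are one axial and one equatorial in each chair.
Chair I (carboxyl axial, nitro equatorial): E = 1.42 kcal/mol.
Chair II (carboxyl equatorial, nitro axial): E = 1.07 kcal/mol.
Chair II is the more stable (lower-energy) conformer, and in that chair the carboxyl group is equatorial.

equatorial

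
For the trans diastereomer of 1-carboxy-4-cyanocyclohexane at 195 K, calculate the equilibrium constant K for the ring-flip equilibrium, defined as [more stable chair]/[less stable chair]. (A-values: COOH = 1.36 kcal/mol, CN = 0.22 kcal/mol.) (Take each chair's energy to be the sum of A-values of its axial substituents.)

K ≈ 59.0

C1 and C4 have opposite parity, so for the trans isomer the two substituents are e,e in one chair and a,a in the other.
Chair I (carboxyl axial, cyano axial): E = 1.58 kcal/mol; chair II (carboxyl equatorial, cyano equatorial): E = 0.00 kcal/mol.
ΔG = 1.58 kcal/mol between the two chairs.
K = exp(ΔG/RT) with R = 1.987×10⁻³ kcal mol⁻¹ K⁻¹ and T = 195 K gives K ≈ 59.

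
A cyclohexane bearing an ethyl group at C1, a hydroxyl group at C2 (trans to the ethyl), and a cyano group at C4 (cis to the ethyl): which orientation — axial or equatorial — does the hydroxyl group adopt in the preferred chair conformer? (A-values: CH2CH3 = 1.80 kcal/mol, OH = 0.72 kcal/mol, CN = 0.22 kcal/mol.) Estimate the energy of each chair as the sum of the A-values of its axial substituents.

Chair I (ethyl axial, hydroxyl axial, cyano equatorial): E = 2.52 kcal/mol.
Chair II (ethyl equatorial, hydroxyl equatorial, cyano axial): E = 0.22 kcal/mol.
Chair II is the more stable (lower-energy) conformer, and in that chair the hydroxyl group is equatorial.

equatorial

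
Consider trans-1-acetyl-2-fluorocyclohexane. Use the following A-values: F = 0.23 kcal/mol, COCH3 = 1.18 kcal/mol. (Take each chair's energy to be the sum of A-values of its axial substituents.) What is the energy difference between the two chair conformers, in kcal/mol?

1.41 kcal/mol

C1 and C2 have opposite parity, so for the trans isomer the two substituents are e,e in one chair and a,a in the other.
Chair I (fluoro axial, acetyl axial): E = 1.41 kcal/mol.
Chair II (fluoro equatorial, acetyl equatorial): E = 0.00 kcal/mol.
ΔE = 1.41 − 0.00 = 1.41 kcal/mol; chair II is more stable.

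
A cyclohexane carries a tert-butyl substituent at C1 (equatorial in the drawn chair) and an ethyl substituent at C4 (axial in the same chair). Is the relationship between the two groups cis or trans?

C1 and C4 have opposite parity, so their axial bonds point in opposite directions.
With opposite-parity carbons, two substituents on the same face are one axial and one equatorial; opposite faces give both axial or both equatorial.
Here the groups are equatorial/axial → same face → cis.

cis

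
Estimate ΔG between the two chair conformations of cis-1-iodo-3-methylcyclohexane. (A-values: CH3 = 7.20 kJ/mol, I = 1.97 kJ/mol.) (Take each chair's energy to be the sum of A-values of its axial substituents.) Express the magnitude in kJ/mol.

C1 and C3 have the same parity, so for the cis isomer the two substituents are e,e in one chair and a,a in the other.
Chair I (methyl axial, iodo axial): E = 9.17 kJ/mol.
Chair II (methyl equatorial, iodo equatorial): E = 0.00 kJ/mol.
ΔE = 9.17 − 0.00 = 9.17 kJ/mol; chair II is more stable.

9.17 kJ/mol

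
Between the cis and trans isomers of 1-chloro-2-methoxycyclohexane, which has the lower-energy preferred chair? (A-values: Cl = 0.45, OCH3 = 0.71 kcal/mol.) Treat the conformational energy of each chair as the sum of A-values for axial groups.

trans

At 1,2 positions (parity opposite): cis → (a,e or e,a); trans → (e,e or a,a).
Best chair for cis: E = 0.45 kcal/mol; best chair for trans: E = 0.00 kcal/mol.
The trans isomer is lower by 0.45 kcal/mol.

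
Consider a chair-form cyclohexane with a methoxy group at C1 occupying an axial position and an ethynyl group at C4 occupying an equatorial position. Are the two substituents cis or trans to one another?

cis

C1 and C4 have opposite parity, so their axial bonds point in opposite directions.
With opposite-parity carbons, two substituents on the same face are one axial and one equatorial; opposite faces give both axial or both equatorial.
Here the groups are axial/equatorial → same face → cis.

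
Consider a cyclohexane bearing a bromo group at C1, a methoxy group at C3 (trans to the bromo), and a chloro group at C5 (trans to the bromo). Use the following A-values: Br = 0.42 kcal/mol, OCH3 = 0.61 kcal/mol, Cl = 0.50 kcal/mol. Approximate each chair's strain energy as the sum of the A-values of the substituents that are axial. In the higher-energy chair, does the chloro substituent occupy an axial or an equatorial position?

Chair I (bromo axial, methoxy equatorial, chloro equatorial): E = 0.42 kcal/mol.
Chair II (bromo equatorial, methoxy axial, chloro axial): E = 1.11 kcal/mol.
Chair II is the less stable (higher-energy) conformer, and in that chair the chloro group is axial.

axial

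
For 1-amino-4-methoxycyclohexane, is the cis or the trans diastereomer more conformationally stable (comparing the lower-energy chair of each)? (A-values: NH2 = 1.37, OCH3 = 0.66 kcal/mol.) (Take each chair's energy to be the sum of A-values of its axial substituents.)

At 1,4 positions (parity opposite): cis → (a,e or e,a); trans → (e,e or a,a).
Best chair for cis: E = 0.66 kcal/mol; best chair for trans: E = 0.00 kcal/mol.
The trans isomer is lower by 0.66 kcal/mol.

trans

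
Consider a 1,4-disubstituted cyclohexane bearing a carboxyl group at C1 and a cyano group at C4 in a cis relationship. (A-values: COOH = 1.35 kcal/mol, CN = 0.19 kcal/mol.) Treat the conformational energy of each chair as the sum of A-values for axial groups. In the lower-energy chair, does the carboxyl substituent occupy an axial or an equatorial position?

equatorial

C1 and C4 have opposite parity, so for the cis isomer the two substituents are one axial and one equatorial in each chair.
Chair I (carboxyl axial, cyano equatorial): E = 1.35 kcal/mol.
Chair II (carboxyl equatorial, cyano axial): E = 0.19 kcal/mol.
Chair II is the more stable (lower-energy) conformer, and in that chair the carboxyl group is equatorial.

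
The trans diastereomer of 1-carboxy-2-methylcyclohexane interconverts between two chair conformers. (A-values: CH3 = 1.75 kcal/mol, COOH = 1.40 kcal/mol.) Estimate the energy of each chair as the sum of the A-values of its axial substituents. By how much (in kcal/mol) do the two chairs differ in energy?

C1 and C2 have opposite parity, so for the trans isomer the two substituents are e,e in one chair and a,a in the other.
Chair I (methyl axial, carboxyl axial): E = 3.15 kcal/mol.
Chair II (methyl equatorial, carboxyl equatorial): E = 0.00 kcal/mol.
ΔE = 3.15 − 0.00 = 3.15 kcal/mol; chair II is more stable.

3.15 kcal/mol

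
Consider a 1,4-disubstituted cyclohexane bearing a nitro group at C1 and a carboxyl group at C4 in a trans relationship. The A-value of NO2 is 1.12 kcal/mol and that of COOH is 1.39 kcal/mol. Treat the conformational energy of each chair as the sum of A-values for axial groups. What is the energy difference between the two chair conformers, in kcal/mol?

C1 and C4 have opposite parity, so for the trans isomer the two substituents are e,e in one chair and a,a in the other.
Chair I (nitro axial, carboxyl axial): E = 2.51 kcal/mol.
Chair II (nitro equatorial, carboxyl equatorial): E = 0.00 kcal/mol.
ΔE = 2.51 − 0.00 = 2.51 kcal/mol; chair II is more stable.

2.51 kcal/mol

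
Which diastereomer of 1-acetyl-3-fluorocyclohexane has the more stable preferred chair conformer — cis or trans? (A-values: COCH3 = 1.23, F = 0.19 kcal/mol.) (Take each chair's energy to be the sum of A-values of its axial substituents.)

cis

At 1,3 positions (parity same): cis → (e,e or a,a); trans → (a,e or e,a).
Best chair for cis: E = 0.00 kcal/mol; best chair for trans: E = 0.19 kcal/mol.
The cis isomer is lower by 0.19 kcal/mol.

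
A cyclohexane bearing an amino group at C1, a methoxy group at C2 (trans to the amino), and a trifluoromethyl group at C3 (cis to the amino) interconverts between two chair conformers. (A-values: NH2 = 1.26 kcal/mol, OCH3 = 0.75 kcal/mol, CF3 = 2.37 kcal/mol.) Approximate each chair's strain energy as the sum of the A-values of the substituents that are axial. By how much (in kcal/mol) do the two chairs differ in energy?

4.38 kcal/mol

Chair I (amino axial, methoxy axial, trifluoromethyl axial): E = 4.38 kcal/mol.
Chair II (amino equatorial, methoxy equatorial, trifluoromethyl equatorial): E = 0.00 kcal/mol.
ΔE = 4.38 − 0.00 = 4.38 kcal/mol; chair II is more stable.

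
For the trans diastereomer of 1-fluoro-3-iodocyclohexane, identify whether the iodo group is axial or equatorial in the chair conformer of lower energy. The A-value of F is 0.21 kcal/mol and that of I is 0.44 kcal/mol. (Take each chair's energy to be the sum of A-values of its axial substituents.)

C1 and C3 have the same parity, so for the trans isomer the two substituents are one axial and one equatorial in each chair.
Chair I (fluoro axial, iodo equatorial): E = 0.21 kcal/mol.
Chair II (fluoro equatorial, iodo axial): E = 0.44 kcal/mol.
Chair I is the more stable (lower-energy) conformer, and in that chair the iodo group is equatorial.

equatorial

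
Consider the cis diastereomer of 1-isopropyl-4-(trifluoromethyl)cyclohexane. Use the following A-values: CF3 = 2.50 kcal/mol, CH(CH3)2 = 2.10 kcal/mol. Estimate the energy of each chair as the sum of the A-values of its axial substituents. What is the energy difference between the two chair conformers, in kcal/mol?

C1 and C4 have opposite parity, so for the cis isomer the two substituents are one axial and one equatorial in each chair.
Chair I (trifluoromethyl axial, isopropyl equatorial): E = 2.50 kcal/mol.
Chair II (trifluoromethyl equatorial, isopropyl axial): E = 2.10 kcal/mol.
ΔE = 2.50 − 2.10 = 0.40 kcal/mol; chair II is more stable.

0.40 kcal/mol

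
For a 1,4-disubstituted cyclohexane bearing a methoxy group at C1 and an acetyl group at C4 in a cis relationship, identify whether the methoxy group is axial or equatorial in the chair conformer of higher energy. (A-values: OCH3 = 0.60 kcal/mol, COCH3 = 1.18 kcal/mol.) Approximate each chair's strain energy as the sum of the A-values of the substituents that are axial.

C1 and C4 have opposite parity, so for the cis isomer the two substituents are one axial and one equatorial in each chair.
Chair I (methoxy axial, acetyl equatorial): E = 0.60 kcal/mol.
Chair II (methoxy equatorial, acetyl axial): E = 1.18 kcal/mol.
Chair II is the less stable (higher-energy) conformer, and in that chair the methoxy group is equatorial.

equatorial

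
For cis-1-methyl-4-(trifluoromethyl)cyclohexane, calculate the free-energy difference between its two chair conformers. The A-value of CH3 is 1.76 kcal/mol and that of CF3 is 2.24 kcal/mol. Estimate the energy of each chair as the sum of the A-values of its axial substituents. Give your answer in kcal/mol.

0.48 kcal/mol

C1 and C4 have opposite parity, so for the cis isomer the two substituents are one axial and one equatorial in each chair.
Chair I (methyl axial, trifluoromethyl equatorial): E = 1.76 kcal/mol.
Chair II (methyl equatorial, trifluoromethyl axial): E = 2.24 kcal/mol.
ΔE = 2.24 − 1.76 = 0.48 kcal/mol; chair I is more stable.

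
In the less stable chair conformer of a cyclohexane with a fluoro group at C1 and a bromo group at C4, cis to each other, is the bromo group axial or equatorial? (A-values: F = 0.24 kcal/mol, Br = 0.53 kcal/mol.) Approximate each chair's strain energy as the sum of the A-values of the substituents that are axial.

C1 and C4 have opposite parity, so for the cis isomer the two substituents are one axial and one equatorial in each chair.
Chair I (fluoro axial, bromo equatorial): E = 0.24 kcal/mol.
Chair II (fluoro equatorial, bromo axial): E = 0.53 kcal/mol.
Chair II is the less stable (higher-energy) conformer, and in that chair the bromo group is axial.

axial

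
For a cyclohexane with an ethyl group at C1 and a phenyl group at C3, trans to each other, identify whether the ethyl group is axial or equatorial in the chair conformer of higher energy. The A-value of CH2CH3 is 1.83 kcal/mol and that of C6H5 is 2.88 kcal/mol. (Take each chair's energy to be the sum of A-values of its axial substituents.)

equatorial

C1 and C3 have the same parity, so for the trans isomer the two substituents are one axial and one equatorial in each chair.
Chair I (ethyl axial, phenyl equatorial): E = 1.83 kcal/mol.
Chair II (ethyl equatorial, phenyl axial): E = 2.88 kcal/mol.
Chair II is the less stable (higher-energy) conformer, and in that chair the ethyl group is equatorial.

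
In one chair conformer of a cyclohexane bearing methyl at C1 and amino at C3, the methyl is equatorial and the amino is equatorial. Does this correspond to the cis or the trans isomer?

cis

C1 and C3 have the same parity, so their axial bonds point in the same direction.
With same-parity carbons, two substituents on the same face are both axial or both equatorial; opposite faces give one of each.
Here the groups are equatorial/equatorial → same face → cis.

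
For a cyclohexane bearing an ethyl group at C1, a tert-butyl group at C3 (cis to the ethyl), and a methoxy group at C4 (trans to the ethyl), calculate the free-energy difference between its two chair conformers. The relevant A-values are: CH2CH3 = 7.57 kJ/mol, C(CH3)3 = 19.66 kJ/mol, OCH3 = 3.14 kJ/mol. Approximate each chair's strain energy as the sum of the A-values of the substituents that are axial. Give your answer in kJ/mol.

Chair I (ethyl axial, tert-butyl axial, methoxy axial): E = 30.37 kJ/mol.
Chair II (ethyl equatorial, tert-butyl equatorial, methoxy equatorial): E = 0.00 kJ/mol.
ΔE = 30.37 − 0.00 = 30.37 kJ/mol; chair II is more stable.

30.37 kJ/mol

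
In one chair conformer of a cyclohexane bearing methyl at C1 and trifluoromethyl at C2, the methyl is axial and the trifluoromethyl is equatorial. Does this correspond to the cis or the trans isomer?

C1 and C2 have opposite parity, so their axial bonds point in opposite directions.
With opposite-parity carbons, two substituents on the same face are one axial and one equatorial; opposite faces give both axial or both equatorial.
Here the groups are axial/equatorial → same face → cis.

cis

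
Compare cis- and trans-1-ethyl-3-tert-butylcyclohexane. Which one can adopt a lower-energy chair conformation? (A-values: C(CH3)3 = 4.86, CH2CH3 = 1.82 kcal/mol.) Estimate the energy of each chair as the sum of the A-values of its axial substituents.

At 1,3 positions (parity same): cis → (e,e or a,a); trans → (a,e or e,a).
Best chair for cis: E = 0.00 kcal/mol; best chair for trans: E = 1.82 kcal/mol.
The cis isomer is lower by 1.82 kcal/mol.

cis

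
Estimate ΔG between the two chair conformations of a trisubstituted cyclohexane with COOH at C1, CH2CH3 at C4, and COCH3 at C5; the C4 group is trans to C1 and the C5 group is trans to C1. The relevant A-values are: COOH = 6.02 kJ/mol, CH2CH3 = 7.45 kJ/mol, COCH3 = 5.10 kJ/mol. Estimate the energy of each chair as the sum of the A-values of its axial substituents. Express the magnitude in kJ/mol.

Chair I (carboxyl axial, ethyl axial, acetyl equatorial): E = 13.47 kJ/mol.
Chair II (carboxyl equatorial, ethyl equatorial, acetyl axial): E = 5.10 kJ/mol.
ΔE = 13.47 − 5.10 = 8.37 kJ/mol; chair II is more stable.

8.37 kJ/mol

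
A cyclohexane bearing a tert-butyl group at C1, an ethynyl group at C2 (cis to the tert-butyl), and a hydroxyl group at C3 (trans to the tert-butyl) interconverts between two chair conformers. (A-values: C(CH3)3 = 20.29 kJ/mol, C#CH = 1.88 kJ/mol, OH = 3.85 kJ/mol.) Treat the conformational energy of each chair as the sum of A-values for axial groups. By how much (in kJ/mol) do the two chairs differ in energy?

14.56 kJ/mol

Chair I (tert-butyl axial, ethynyl equatorial, hydroxyl equatorial): E = 20.29 kJ/mol.
Chair II (tert-butyl equatorial, ethynyl axial, hydroxyl axial): E = 5.73 kJ/mol.
ΔE = 20.29 − 5.73 = 14.56 kJ/mol; chair II is more stable.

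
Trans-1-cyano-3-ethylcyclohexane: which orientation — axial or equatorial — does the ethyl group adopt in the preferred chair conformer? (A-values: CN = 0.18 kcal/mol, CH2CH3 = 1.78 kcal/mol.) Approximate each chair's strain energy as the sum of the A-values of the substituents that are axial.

C1 and C3 have the same parity, so for the trans isomer the two substituents are one axial and one equatorial in each chair.
Chair I (cyano axial, ethyl equatorial): E = 0.18 kcal/mol.
Chair II (cyano equatorial, ethyl axial): E = 1.78 kcal/mol.
Chair I is the more stable (lower-energy) conformer, and in that chair the ethyl group is equatorial.

equatorial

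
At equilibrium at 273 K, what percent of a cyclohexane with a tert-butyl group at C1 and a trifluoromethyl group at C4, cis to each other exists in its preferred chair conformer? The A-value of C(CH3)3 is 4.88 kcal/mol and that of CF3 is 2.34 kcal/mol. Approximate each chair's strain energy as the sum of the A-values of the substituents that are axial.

C1 and C4 have opposite parity, so for the cis isomer the two substituents are one axial and one equatorial in each chair.
Chair I (tert-butyl axial, trifluoromethyl equatorial): E = 4.88 kcal/mol; chair II (tert-butyl equatorial, trifluoromethyl axial): E = 2.34 kcal/mol.
ΔG = 2.54 kcal/mol between the two chairs.
K = exp(ΔG/RT) with R = 1.987×10⁻³ kcal mol⁻¹ K⁻¹ and T = 273 K gives K ≈ 108.
Fraction in the lower-energy chair = K/(K+1) = 99.1%.

99.1%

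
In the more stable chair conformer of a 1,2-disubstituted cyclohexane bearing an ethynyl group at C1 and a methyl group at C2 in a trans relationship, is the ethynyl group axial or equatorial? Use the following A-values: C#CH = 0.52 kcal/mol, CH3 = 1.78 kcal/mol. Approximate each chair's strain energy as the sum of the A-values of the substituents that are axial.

C1 and C2 have opposite parity, so for the trans isomer the two substituents are e,e in one chair and a,a in the other.
Chair I (ethynyl axial, methyl axial): E = 2.30 kcal/mol.
Chair II (ethynyl equatorial, methyl equatorial): E = 0.00 kcal/mol.
Chair II is the more stable (lower-energy) conformer, and in that chair the ethynyl group is equatorial.

equatorial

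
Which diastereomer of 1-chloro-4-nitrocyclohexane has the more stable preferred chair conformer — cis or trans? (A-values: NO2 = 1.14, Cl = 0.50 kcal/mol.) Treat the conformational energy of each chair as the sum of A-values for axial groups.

trans

At 1,4 positions (parity opposite): cis → (a,e or e,a); trans → (e,e or a,a).
Best chair for cis: E = 0.50 kcal/mol; best chair for trans: E = 0.00 kcal/mol.
The trans isomer is lower by 0.50 kcal/mol.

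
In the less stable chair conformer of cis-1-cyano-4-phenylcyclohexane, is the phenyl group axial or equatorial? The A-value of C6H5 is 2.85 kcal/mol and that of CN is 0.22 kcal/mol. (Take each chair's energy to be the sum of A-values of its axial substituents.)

C1 and C4 have opposite parity, so for the cis isomer the two substituents are one axial and one equatorial in each chair.
Chair I (phenyl axial, cyano equatorial): E = 2.85 kcal/mol.
Chair II (phenyl equatorial, cyano axial): E = 0.22 kcal/mol.
Chair I is the less stable (higher-energy) conformer, and in that chair the phenyl group is axial.

axial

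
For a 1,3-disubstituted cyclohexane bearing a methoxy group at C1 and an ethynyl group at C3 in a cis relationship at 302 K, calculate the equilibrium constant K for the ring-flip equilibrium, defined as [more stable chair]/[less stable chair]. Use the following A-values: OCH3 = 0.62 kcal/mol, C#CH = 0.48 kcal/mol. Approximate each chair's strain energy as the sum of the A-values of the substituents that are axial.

C1 and C3 have the same parity, so for the cis isomer the two substituents are e,e in one chair and a,a in the other.
Chair I (methoxy axial, ethynyl axial): E = 1.10 kcal/mol; chair II (methoxy equatorial, ethynyl equatorial): E = 0.00 kcal/mol.
ΔG = 1.10 kcal/mol between the two chairs.
K = exp(ΔG/RT) with R = 1.987×10⁻³ kcal mol⁻¹ K⁻¹ and T = 302 K gives K ≈ 6.25.

K ≈ 6.25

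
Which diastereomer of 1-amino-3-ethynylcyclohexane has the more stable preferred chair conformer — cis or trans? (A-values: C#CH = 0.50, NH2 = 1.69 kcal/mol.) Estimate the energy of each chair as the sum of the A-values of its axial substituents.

At 1,3 positions (parity same): cis → (e,e or a,a); trans → (a,e or e,a).
Best chair for cis: E = 0.00 kcal/mol; best chair for trans: E = 0.50 kcal/mol.
The cis isomer is lower by 0.50 kcal/mol.

cis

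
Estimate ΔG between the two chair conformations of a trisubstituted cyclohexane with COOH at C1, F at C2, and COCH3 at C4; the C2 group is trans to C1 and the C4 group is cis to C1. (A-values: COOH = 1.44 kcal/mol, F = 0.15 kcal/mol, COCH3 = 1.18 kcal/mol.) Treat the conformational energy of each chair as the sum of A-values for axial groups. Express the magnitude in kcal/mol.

0.41 kcal/mol

Chair I (carboxyl axial, fluoro axial, acetyl equatorial): E = 1.59 kcal/mol.
Chair II (carboxyl equatorial, fluoro equatorial, acetyl axial): E = 1.18 kcal/mol.
ΔE = 1.59 − 1.18 = 0.41 kcal/mol; chair II is more stable.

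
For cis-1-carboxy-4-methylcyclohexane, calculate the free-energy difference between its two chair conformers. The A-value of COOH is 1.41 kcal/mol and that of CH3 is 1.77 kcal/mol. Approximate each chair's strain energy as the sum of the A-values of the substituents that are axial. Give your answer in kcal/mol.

C1 and C4 have opposite parity, so for the cis isomer the two substituents are one axial and one equatorial in each chair.
Chair I (carboxyl axial, methyl equatorial): E = 1.41 kcal/mol.
Chair II (carboxyl equatorial, methyl axial): E = 1.77 kcal/mol.
ΔE = 1.77 − 1.41 = 0.36 kcal/mol; chair I is more stable.

0.36 kcal/mol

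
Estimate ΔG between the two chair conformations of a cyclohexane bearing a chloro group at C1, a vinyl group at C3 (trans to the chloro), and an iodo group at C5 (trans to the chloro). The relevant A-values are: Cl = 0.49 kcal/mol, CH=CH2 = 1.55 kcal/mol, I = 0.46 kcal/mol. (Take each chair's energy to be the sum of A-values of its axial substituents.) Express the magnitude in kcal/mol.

1.52 kcal/mol

Chair I (chloro axial, vinyl equatorial, iodo equatorial): E = 0.49 kcal/mol.
Chair II (chloro equatorial, vinyl axial, iodo axial): E = 2.01 kcal/mol.
ΔE = 2.01 − 0.49 = 1.52 kcal/mol; chair I is more stable.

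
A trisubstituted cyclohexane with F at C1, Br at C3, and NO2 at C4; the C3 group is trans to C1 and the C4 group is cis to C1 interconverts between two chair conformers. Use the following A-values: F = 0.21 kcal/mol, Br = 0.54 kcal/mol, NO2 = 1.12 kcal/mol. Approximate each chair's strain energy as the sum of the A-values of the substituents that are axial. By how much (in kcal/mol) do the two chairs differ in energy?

1.45 kcal/mol

Chair I (fluoro axial, bromo equatorial, nitro equatorial): E = 0.21 kcal/mol.
Chair II (fluoro equatorial, bromo axial, nitro axial): E = 1.66 kcal/mol.
ΔE = 1.66 − 0.21 = 1.45 kcal/mol; chair I is more stable.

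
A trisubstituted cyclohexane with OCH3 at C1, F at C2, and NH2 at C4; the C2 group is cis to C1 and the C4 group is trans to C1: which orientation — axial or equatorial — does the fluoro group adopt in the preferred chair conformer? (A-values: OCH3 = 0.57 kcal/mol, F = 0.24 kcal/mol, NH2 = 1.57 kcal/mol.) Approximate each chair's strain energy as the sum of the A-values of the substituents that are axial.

axial

Chair I (methoxy axial, fluoro equatorial, amino axial): E = 2.14 kcal/mol.
Chair II (methoxy equatorial, fluoro axial, amino equatorial): E = 0.24 kcal/mol.
Chair II is the more stable (lower-energy) conformer, and in that chair the fluoro group is axial.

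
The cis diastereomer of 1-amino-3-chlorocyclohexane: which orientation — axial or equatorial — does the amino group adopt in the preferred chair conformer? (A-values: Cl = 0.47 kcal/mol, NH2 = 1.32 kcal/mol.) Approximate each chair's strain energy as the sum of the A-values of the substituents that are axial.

C1 and C3 have the same parity, so for the cis isomer the two substituents are e,e in one chair and a,a in the other.
Chair I (chloro axial, amino axial): E = 1.79 kcal/mol.
Chair II (chloro equatorial, amino equatorial): E = 0.00 kcal/mol.
Chair II is the more stable (lower-energy) conformer, and in that chair the amino group is equatorial.

equatorial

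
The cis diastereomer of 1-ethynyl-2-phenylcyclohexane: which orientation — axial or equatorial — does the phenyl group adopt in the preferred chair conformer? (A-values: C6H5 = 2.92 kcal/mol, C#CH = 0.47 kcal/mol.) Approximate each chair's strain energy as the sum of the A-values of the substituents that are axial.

C1 and C2 have opposite parity, so for the cis isomer the two substituents are one axial and one equatorial in each chair.
Chair I (phenyl axial, ethynyl equatorial): E = 2.92 kcal/mol.
Chair II (phenyl equatorial, ethynyl axial): E = 0.47 kcal/mol.
Chair II is the more stable (lower-energy) conformer, and in that chair the phenyl group is equatorial.

equatorial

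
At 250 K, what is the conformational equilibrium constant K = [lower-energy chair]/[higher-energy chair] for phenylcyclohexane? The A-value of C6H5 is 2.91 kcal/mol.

One chair has the phenyl group axial (E = 2.91 kcal/mol) and the other has it equatorial (E = 0).
ΔG = 2.91 kcal/mol between the two chairs.
K = exp(ΔG/RT) with R = 1.987×10⁻³ kcal mol⁻¹ K⁻¹ and T = 250 K gives K ≈ 350.

K ≈ 350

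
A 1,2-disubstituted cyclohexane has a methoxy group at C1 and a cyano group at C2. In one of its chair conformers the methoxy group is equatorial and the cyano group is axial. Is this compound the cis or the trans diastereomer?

cis

C1 and C2 have opposite parity, so their axial bonds point in opposite directions.
With opposite-parity carbons, two substituents on the same face are one axial and one equatorial; opposite faces give both axial or both equatorial.
Here the groups are equatorial/axial → same face → cis.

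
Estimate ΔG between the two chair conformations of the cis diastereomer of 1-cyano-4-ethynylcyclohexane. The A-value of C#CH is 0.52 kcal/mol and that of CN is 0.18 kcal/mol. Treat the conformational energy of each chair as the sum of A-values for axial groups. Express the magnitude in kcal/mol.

0.34 kcal/mol

C1 and C4 have opposite parity, so for the cis isomer the two substituents are one axial and one equatorial in each chair.
Chair I (ethynyl axial, cyano equatorial): E = 0.52 kcal/mol.
Chair II (ethynyl equatorial, cyano axial): E = 0.18 kcal/mol.
ΔE = 0.52 − 0.18 = 0.34 kcal/mol; chair II is more stable.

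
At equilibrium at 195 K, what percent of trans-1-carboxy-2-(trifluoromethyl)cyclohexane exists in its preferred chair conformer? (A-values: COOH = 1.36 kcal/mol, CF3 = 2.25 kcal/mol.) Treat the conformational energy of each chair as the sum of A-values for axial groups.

100.0%

C1 and C2 have opposite parity, so for the trans isomer the two substituents are e,e in one chair and a,a in the other.
Chair I (carboxyl axial, trifluoromethyl axial): E = 3.61 kcal/mol; chair II (carboxyl equatorial, trifluoromethyl equatorial): E = 0.00 kcal/mol.
ΔG = 3.61 kcal/mol between the two chairs.
K = exp(ΔG/RT) with R = 1.987×10⁻³ kcal mol⁻¹ K⁻¹ and T = 195 K gives K ≈ 1.11e+04.
Fraction in the lower-energy chair = K/(K+1) = 100.0%.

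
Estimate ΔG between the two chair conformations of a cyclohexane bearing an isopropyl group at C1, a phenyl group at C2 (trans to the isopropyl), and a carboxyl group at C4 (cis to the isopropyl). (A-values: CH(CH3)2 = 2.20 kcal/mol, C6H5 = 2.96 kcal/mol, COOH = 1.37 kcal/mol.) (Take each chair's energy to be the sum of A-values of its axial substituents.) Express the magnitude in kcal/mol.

3.79 kcal/mol

Chair I (isopropyl axial, phenyl axial, carboxyl equatorial): E = 5.16 kcal/mol.
Chair II (isopropyl equatorial, phenyl equatorial, carboxyl axial): E = 1.37 kcal/mol.
ΔE = 5.16 − 1.37 = 3.79 kcal/mol; chair II is more stable.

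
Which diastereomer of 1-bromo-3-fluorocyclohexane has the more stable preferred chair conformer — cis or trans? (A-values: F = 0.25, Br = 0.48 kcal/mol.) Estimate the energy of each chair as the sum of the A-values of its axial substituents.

cis

At 1,3 positions (parity same): cis → (e,e or a,a); trans → (a,e or e,a).
Best chair for cis: E = 0.00 kcal/mol; best chair for trans: E = 0.25 kcal/mol.
The cis isomer is lower by 0.25 kcal/mol.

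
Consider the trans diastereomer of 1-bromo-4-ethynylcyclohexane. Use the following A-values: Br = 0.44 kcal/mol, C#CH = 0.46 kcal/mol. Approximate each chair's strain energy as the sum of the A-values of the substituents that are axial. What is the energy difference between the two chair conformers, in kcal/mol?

0.90 kcal/mol

C1 and C4 have opposite parity, so for the trans isomer the two substituents are e,e in one chair and a,a in the other.
Chair I (bromo axial, ethynyl axial): E = 0.90 kcal/mol.
Chair II (bromo equatorial, ethynyl equatorial): E = 0.00 kcal/mol.
ΔE = 0.90 − 0.00 = 0.90 kcal/mol; chair II is more stable.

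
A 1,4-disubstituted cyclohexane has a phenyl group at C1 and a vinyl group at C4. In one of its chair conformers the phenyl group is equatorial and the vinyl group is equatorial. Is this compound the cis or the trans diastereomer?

trans

C1 and C4 have opposite parity, so their axial bonds point in opposite directions.
With opposite-parity carbons, two substituents on the same face are one axial and one equatorial; opposite faces give both axial or both equatorial.
Here the groups are equatorial/equatorial → opposite face → trans.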